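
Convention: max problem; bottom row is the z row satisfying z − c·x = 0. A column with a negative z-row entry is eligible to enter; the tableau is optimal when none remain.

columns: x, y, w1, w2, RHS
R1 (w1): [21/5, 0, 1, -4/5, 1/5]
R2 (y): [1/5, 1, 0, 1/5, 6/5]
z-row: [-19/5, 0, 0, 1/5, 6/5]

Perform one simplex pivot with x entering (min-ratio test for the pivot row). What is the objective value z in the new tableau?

29/21

Ratio test on column x — row 1: (1/5)/(21/5) = 1/21; row 2: (6/5)/(1/5) = 6. Minimum is 1/21 at row 1 (w1 leaves); pivot element 21/5.
Pivot on row 1; the z-row RHS becomes 6/5 − (-19/5)·(1/21) = 29/21.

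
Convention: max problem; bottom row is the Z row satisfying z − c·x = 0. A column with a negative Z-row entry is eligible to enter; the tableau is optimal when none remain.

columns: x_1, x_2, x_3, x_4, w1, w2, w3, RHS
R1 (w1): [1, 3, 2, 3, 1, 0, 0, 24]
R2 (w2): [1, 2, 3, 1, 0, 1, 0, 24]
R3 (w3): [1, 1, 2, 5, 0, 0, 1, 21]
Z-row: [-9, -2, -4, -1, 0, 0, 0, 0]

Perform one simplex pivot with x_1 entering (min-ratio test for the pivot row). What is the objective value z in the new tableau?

Ratio test on column x_1 — row 1: 24/1 = 24; row 2: 24/1 = 24; row 3: 21/1 = 21. Minimum is 21 at row 3 (w3 leaves); pivot element 1.
Pivot on row 3; the Z-row RHS becomes 0 − (-9)·21 = 189.

189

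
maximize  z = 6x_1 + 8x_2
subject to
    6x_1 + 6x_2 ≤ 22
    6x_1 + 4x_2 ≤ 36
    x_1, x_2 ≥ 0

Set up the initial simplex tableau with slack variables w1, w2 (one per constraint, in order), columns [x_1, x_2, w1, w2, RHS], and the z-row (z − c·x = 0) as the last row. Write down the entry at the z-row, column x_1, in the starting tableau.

-6

The z-row carries the negated objective coefficients: the x_1 entry is -6.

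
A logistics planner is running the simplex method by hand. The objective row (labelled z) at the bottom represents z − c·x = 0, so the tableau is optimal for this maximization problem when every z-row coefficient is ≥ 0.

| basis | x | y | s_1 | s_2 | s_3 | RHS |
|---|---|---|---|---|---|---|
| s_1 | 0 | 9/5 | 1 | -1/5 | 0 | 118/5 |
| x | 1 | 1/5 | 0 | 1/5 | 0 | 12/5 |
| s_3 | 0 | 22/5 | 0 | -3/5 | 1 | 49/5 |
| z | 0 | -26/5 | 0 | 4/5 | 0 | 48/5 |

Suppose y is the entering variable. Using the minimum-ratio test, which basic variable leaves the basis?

Column y entries and ratios — s_1: (118/5)/(9/5) = 118/9; x: (12/5)/(1/5) = 12; s_3: (49/5)/(22/5) = 49/22.
Smallest ratio is 49/22 in the row of s_3, so s_3 leaves.

s_3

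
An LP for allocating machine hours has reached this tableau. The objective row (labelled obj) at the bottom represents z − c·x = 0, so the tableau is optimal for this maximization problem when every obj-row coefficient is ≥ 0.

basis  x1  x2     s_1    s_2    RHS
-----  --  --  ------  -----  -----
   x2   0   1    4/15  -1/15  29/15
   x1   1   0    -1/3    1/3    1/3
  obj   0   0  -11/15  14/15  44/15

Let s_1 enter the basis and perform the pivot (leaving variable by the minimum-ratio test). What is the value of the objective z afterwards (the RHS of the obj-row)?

Ratio test on column s_1 — row 1: (29/15)/(4/15) = 29/4; row 2: entry -1/3 ≤ 0. Minimum is 29/4 at row 1 (x2 leaves); pivot element 4/15.
Pivot on row 1; the obj-row RHS becomes 44/15 − (-11/15)·(29/4) = 33/4.

33/4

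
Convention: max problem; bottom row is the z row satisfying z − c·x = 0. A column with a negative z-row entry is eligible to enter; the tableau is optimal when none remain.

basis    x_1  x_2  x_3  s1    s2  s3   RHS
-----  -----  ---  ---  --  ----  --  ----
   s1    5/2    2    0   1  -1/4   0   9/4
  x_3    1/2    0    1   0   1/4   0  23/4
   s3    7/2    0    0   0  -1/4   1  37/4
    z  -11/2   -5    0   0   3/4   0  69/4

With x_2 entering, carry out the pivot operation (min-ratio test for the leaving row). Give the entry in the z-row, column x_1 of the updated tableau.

Ratio test on column x_2 — row 1: (9/4)/2 = 9/8; row 2: entry 0 ≤ 0; row 3: entry 0 ≤ 0. Minimum is 9/8 at row 1 (s1 leaves); pivot element 2.
Divide row 1 by 2; eliminate column x_2 from the other rows.
z-row update in column x_1: -11/2 − (-5)·(5/4) = 3/4.

3/4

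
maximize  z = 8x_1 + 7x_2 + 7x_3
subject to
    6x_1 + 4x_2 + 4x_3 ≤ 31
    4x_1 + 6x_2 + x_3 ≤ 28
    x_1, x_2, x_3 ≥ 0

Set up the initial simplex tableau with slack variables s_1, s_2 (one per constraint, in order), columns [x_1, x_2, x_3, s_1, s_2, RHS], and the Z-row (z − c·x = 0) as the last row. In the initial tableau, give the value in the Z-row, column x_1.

The Z-row carries the negated objective coefficients: the x_1 entry is -8.

-8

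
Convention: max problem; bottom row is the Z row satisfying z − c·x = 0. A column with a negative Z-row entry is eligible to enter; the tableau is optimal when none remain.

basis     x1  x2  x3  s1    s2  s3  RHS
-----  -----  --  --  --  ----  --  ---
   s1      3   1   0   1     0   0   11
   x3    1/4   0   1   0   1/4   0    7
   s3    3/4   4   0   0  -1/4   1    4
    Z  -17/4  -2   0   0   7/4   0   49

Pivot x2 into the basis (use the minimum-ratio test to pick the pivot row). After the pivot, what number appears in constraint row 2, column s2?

Ratio test on column x2 — row 1: 11/1 = 11; row 2: entry 0 ≤ 0; row 3: 4/4 = 1. Minimum is 1 at row 3 (s3 leaves); pivot element 4.
Divide row 3 by 4; eliminate column x2 from the other rows.
Row 2 update in column s2: 1/4 − 0·(-1/16) = 1/4.

1/4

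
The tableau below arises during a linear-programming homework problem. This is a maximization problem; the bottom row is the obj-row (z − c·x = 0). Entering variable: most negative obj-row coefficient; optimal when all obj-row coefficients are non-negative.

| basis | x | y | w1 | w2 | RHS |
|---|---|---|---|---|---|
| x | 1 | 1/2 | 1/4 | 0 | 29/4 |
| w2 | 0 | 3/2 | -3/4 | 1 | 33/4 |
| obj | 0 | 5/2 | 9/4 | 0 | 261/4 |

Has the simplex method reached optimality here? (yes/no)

yes

Every obj-row coefficient is ≥ 0, so the tableau is optimal.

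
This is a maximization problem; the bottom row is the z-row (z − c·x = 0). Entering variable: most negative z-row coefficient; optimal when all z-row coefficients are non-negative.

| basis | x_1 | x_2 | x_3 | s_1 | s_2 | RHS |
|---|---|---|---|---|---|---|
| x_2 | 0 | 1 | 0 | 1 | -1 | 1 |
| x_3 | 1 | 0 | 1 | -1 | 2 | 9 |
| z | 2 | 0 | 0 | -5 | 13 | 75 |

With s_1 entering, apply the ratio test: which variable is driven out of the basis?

x_2

Column s_1 entries and ratios — x_2: 1/1 = 1; x_3: -1 ≤ 0, skip.
Smallest ratio is 1 in the row of x_2, so x_2 leaves.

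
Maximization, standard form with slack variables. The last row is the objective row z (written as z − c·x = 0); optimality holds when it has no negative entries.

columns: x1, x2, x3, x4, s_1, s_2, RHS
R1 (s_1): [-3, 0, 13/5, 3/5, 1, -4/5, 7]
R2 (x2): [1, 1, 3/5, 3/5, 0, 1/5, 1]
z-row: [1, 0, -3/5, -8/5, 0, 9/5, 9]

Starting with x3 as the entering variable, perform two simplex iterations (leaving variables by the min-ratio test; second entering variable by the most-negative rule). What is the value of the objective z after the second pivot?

35/3

Ratio test on column x3 — row 1: 7/(13/5) = 35/13; row 2: 1/(3/5) = 5/3. Minimum is 5/3 at row 2 (x2 leaves); pivot element 3/5.
Pivot on row 2; the z-row RHS becomes 9 − (-3/5)·(5/3) = 10.
Next entering variable (most negative z-row entry -1): x4.
Ratio test on column x4 — row 1: entry -2 ≤ 0; row 2: (5/3)/1 = 5/3. Minimum is 5/3 at row 2 (x3 leaves); pivot element 1.
After the second pivot the z-row RHS is 10 − (-1)·(5/3) = 35/3.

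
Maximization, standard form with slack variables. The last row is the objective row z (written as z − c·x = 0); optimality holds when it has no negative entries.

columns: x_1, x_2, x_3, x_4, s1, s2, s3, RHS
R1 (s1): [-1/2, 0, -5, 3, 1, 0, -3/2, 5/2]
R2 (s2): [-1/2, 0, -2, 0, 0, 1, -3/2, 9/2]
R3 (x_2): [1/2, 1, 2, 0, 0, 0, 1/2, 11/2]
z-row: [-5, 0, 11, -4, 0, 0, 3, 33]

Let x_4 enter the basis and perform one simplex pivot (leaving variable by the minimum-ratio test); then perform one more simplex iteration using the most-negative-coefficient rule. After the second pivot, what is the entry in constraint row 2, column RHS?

Ratio test on column x_4 — row 1: (5/2)/3 = 5/6; row 2: entry 0 ≤ 0; row 3: entry 0 ≤ 0. Minimum is 5/6 at row 1 (s1 leaves); pivot element 3.
Divide row 1 by 3; eliminate column x_4 from the other rows.
Second iteration: most negative z-row entry is -17/3 in column x_1, so x_1 enters.
Ratio test on column x_1 — row 1: entry -1/6 ≤ 0; row 2: entry -1/2 ≤ 0; row 3: (11/2)/(1/2) = 11. Minimum is 11 at row 3 (x_2 leaves); pivot element 1/2.
Divide row 3 by 1/2; eliminate column x_1 from the other rows.
After both pivots, the entry at constraint row 2, column RHS is 10.

10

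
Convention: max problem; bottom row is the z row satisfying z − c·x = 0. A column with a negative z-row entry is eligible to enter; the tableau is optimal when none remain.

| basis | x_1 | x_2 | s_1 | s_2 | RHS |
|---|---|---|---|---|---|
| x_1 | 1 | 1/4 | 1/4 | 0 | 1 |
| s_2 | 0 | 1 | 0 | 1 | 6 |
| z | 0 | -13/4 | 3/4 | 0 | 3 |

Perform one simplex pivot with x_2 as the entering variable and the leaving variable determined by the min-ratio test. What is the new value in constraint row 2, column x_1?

Ratio test on column x_2 — row 1: 1/(1/4) = 4; row 2: 6/1 = 6. Minimum is 4 at row 1 (x_1 leaves); pivot element 1/4.
Divide row 1 by 1/4; eliminate column x_2 from the other rows.
Row 2 update in column x_1: 0 − 1·4 = -4.

-4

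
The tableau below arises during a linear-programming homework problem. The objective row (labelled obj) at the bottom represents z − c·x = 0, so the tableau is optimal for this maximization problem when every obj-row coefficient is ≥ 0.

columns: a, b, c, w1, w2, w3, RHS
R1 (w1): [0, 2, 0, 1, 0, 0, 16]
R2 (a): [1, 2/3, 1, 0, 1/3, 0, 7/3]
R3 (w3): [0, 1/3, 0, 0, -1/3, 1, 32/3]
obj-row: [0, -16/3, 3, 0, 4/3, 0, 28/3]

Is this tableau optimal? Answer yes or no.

The obj-row has a negative entry -16/3 in column b, so it is not optimal.

no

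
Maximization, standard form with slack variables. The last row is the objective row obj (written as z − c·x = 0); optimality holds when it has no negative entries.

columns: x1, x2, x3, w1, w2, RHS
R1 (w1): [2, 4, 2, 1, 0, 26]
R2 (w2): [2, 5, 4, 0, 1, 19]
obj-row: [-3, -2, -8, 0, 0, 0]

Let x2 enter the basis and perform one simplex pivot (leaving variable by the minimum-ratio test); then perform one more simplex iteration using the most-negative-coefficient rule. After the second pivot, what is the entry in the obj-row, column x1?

1

Ratio test on column x2 — row 1: 26/4 = 13/2; row 2: 19/5 = 19/5. Minimum is 19/5 at row 2 (w2 leaves); pivot element 5.
Divide row 2 by 5; eliminate column x2 from the other rows.
Second iteration: most negative obj-row entry is -32/5 in column x3, so x3 enters.
Ratio test on column x3 — row 1: entry -6/5 ≤ 0; row 2: (19/5)/(4/5) = 19/4. Minimum is 19/4 at row 2 (x2 leaves); pivot element 4/5.
Divide row 2 by 4/5; eliminate column x3 from the other rows.
After both pivots, the entry at the obj-row, column x1 is 1.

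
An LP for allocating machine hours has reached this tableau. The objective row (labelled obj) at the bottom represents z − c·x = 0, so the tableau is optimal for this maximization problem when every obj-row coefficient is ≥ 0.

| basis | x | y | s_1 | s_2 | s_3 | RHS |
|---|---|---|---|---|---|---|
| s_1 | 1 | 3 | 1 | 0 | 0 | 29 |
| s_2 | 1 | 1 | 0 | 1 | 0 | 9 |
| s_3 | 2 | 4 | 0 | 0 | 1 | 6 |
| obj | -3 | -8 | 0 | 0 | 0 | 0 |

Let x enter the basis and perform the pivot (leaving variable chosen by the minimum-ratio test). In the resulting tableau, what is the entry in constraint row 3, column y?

2

Ratio test on column x — row 1: 29/1 = 29; row 2: 9/1 = 9; row 3: 6/2 = 3. Minimum is 3 at row 3 (s_3 leaves); pivot element 2.
Divide row 3 by 2; eliminate column x from the other rows.
In the new row 3, the y entry is the old entry divided by the pivot: 4/2 = 2.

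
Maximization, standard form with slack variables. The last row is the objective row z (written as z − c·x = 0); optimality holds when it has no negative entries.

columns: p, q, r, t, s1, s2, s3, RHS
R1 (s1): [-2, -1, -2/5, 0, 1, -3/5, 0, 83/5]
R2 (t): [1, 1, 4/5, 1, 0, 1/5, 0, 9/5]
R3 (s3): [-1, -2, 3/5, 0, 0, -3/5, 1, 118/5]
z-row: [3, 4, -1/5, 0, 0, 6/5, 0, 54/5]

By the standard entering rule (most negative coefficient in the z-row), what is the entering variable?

r

Negative z-row entries: r: -1/5.
The most negative is -1/5 in column r, so r enters.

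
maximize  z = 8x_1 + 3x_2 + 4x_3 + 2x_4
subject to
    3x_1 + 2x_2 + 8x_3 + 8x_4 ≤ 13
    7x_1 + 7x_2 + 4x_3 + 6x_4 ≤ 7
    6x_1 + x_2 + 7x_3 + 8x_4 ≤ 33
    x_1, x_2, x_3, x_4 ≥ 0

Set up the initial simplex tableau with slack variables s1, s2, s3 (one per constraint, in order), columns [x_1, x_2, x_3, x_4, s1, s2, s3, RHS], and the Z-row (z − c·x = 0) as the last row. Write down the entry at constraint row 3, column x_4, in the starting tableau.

8

Constraint 3 has coefficient 8 on x_4.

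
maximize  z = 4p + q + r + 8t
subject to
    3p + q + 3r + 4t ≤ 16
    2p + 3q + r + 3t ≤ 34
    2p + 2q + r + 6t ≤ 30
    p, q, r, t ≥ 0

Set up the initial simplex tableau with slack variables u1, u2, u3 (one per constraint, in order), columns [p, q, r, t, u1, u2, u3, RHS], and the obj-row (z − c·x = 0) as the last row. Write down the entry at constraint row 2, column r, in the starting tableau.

Constraint 2 has coefficient 1 on r.

1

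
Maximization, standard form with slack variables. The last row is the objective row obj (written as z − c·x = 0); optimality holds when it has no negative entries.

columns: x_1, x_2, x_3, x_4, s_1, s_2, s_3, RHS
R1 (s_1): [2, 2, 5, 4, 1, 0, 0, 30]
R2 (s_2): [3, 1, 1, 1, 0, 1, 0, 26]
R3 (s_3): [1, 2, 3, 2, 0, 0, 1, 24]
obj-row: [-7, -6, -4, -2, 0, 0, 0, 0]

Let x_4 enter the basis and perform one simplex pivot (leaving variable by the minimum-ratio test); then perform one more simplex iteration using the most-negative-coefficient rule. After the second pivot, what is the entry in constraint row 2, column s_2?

2/5

Ratio test on column x_4 — row 1: 30/4 = 15/2; row 2: 26/1 = 26; row 3: 24/2 = 12. Minimum is 15/2 at row 1 (s_1 leaves); pivot element 4.
Divide row 1 by 4; eliminate column x_4 from the other rows.
Second iteration: most negative obj-row entry is -6 in column x_1, so x_1 enters.
Ratio test on column x_1 — row 1: (15/2)/(1/2) = 15; row 2: (37/2)/(5/2) = 37/5; row 3: entry 0 ≤ 0. Minimum is 37/5 at row 2 (s_2 leaves); pivot element 5/2.
Divide row 2 by 5/2; eliminate column x_1 from the other rows.
After both pivots, the entry at constraint row 2, column s_2 is 2/5.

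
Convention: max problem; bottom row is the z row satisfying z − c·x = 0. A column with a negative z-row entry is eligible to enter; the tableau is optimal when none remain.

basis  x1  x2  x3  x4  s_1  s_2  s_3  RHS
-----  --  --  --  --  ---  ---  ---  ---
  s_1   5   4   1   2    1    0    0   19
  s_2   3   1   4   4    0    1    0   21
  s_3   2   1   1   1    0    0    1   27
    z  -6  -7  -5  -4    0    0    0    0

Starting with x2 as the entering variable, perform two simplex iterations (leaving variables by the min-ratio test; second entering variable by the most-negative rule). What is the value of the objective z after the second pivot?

142/3

Ratio test on column x2 — row 1: 19/4 = 19/4; row 2: 21/1 = 21; row 3: 27/1 = 27. Minimum is 19/4 at row 1 (s_1 leaves); pivot element 4.
Pivot on row 1; the z-row RHS becomes 0 − (-7)·(19/4) = 133/4.
Next entering variable (most negative z-row entry -13/4): x3.
Ratio test on column x3 — row 1: (19/4)/(1/4) = 19; row 2: (65/4)/(15/4) = 13/3; row 3: (89/4)/(3/4) = 89/3. Minimum is 13/3 at row 2 (s_2 leaves); pivot element 15/4.
After the second pivot the z-row RHS is 133/4 − (-13/4)·(13/3) = 142/3.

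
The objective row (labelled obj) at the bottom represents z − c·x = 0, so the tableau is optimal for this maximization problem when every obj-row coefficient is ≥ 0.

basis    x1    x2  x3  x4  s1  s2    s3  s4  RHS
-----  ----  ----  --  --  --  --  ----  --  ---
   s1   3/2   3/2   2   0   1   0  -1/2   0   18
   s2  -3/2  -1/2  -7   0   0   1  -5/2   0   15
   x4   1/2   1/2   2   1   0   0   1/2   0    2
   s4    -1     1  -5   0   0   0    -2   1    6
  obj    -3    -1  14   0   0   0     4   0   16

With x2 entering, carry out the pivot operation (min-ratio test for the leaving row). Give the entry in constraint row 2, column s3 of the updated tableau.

Ratio test on column x2 — row 1: 18/(3/2) = 12; row 2: entry -1/2 ≤ 0; row 3: 2/(1/2) = 4; row 4: 6/1 = 6. Minimum is 4 at row 3 (x4 leaves); pivot element 1/2.
Divide row 3 by 1/2; eliminate column x2 from the other rows.
Row 2 update in column s3: -5/2 − (-1/2)·1 = -2.

-2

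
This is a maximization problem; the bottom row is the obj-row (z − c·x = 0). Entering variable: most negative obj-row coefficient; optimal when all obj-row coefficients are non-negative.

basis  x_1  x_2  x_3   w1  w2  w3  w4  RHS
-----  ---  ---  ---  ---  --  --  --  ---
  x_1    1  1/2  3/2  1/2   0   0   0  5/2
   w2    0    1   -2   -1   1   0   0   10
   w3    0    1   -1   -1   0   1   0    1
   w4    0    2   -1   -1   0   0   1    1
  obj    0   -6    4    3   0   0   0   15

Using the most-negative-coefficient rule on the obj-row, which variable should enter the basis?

x_2

Negative obj-row entries: x_2: -6.
The most negative is -6 in column x_2, so x_2 enters.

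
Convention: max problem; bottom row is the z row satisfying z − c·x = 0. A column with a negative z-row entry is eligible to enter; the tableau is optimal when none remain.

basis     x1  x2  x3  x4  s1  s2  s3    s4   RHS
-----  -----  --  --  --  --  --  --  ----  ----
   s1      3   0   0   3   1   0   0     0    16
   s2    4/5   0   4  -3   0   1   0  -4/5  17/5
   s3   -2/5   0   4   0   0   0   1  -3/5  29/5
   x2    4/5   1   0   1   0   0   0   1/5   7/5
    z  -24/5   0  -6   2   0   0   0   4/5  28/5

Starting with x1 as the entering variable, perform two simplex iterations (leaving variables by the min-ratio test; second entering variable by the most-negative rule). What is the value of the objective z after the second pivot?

17

Ratio test on column x1 — row 1: 16/3 = 16/3; row 2: (17/5)/(4/5) = 17/4; row 3: entry -2/5 ≤ 0; row 4: (7/5)/(4/5) = 7/4. Minimum is 7/4 at row 4 (x2 leaves); pivot element 4/5.
Pivot on row 4; the z-row RHS becomes 28/5 − (-24/5)·(7/4) = 14.
Next entering variable (most negative z-row entry -6): x3.
Ratio test on column x3 — row 1: entry 0 ≤ 0; row 2: 2/4 = 1/2; row 3: (13/2)/4 = 13/8; row 4: entry 0 ≤ 0. Minimum is 1/2 at row 2 (s2 leaves); pivot element 4.
After the second pivot the z-row RHS is 14 − (-6)·(1/2) = 17.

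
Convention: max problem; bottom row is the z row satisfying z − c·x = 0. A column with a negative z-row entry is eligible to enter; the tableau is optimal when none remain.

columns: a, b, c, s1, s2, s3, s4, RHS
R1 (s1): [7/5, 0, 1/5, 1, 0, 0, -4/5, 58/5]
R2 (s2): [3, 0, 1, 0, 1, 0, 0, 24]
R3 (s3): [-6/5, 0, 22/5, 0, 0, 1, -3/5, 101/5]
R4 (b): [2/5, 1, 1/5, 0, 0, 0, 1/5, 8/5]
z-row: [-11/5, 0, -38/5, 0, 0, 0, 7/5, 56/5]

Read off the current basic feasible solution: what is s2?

s2 is basic (row 2); its value is the RHS of that row, 24.

24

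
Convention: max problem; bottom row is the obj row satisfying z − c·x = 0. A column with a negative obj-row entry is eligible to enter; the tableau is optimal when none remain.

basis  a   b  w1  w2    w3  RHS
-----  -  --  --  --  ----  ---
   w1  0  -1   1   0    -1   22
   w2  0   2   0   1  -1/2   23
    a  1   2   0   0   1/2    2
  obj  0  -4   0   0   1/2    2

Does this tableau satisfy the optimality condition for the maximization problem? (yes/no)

The obj-row has a negative entry -4 in column b, so it is not optimal.

no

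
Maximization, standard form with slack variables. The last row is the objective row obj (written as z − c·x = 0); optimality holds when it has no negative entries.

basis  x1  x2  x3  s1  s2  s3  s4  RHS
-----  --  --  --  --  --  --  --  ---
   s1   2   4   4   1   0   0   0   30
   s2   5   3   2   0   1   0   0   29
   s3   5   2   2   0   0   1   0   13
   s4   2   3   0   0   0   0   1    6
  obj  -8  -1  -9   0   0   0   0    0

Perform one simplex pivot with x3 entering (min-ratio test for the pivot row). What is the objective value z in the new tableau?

Ratio test on column x3 — row 1: 30/4 = 15/2; row 2: 29/2 = 29/2; row 3: 13/2 = 13/2; row 4: entry 0 ≤ 0. Minimum is 13/2 at row 3 (s3 leaves); pivot element 2.
Pivot on row 3; the obj-row RHS becomes 0 − (-9)·(13/2) = 117/2.

117/2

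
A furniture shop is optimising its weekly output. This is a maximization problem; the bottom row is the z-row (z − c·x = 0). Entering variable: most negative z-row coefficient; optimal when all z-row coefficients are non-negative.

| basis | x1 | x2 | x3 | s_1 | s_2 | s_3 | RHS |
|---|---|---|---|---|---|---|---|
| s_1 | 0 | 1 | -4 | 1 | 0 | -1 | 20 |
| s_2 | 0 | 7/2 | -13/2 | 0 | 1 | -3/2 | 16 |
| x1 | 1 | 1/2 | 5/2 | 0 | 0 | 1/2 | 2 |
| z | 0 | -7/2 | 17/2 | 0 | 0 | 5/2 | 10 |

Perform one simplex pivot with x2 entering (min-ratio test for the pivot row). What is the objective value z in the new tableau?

24

Ratio test on column x2 — row 1: 20/1 = 20; row 2: 16/(7/2) = 32/7; row 3: 2/(1/2) = 4. Minimum is 4 at row 3 (x1 leaves); pivot element 1/2.
Pivot on row 3; the z-row RHS becomes 10 − (-7/2)·4 = 24.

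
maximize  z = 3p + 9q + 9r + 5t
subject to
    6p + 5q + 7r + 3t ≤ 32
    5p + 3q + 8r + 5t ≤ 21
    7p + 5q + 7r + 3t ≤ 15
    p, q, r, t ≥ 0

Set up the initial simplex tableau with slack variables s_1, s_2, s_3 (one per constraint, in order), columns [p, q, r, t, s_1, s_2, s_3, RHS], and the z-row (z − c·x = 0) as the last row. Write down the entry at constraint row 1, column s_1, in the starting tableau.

1

Slack s_1 belongs to constraint 1; its column is the unit vector e_1, so the entry in row 1 is 1.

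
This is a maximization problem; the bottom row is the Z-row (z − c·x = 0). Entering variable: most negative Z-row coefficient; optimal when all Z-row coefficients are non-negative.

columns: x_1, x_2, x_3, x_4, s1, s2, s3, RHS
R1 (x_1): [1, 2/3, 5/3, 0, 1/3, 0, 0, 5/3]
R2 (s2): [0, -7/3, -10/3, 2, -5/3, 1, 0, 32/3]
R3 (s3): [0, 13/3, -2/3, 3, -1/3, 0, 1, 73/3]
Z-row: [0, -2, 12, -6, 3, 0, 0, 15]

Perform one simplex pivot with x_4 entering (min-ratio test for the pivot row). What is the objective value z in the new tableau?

Ratio test on column x_4 — row 1: entry 0 ≤ 0; row 2: (32/3)/2 = 16/3; row 3: (73/3)/3 = 73/9. Minimum is 16/3 at row 2 (s2 leaves); pivot element 2.
Pivot on row 2; the Z-row RHS becomes 15 − (-6)·(16/3) = 47.

47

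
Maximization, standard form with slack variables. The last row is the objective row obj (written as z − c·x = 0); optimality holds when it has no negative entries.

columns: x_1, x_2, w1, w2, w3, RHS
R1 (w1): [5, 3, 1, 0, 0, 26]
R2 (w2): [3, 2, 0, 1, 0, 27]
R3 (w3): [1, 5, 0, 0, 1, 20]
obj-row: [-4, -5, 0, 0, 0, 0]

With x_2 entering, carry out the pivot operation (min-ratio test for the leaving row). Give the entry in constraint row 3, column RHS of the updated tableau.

Ratio test on column x_2 — row 1: 26/3 = 26/3; row 2: 27/2 = 27/2; row 3: 20/5 = 4. Minimum is 4 at row 3 (w3 leaves); pivot element 5.
Divide row 3 by 5; eliminate column x_2 from the other rows.
In the new row 3, the RHS entry is the old entry divided by the pivot: 20/5 = 4.

4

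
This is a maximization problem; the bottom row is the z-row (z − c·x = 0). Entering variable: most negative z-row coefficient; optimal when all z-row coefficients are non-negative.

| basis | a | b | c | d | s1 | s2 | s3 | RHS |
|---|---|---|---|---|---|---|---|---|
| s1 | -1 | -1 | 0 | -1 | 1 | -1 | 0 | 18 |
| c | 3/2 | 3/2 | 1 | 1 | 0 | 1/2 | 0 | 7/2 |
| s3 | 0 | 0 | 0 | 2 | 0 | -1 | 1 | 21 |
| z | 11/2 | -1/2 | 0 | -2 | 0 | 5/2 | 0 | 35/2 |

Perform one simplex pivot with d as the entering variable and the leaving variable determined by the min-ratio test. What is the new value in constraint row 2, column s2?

1/2

Ratio test on column d — row 1: entry -1 ≤ 0; row 2: (7/2)/1 = 7/2; row 3: 21/2 = 21/2. Minimum is 7/2 at row 2 (c leaves); pivot element 1.
Divide row 2 by 1; eliminate column d from the other rows.
In the new row 2, the s2 entry is the old entry divided by the pivot: (1/2)/1 = 1/2.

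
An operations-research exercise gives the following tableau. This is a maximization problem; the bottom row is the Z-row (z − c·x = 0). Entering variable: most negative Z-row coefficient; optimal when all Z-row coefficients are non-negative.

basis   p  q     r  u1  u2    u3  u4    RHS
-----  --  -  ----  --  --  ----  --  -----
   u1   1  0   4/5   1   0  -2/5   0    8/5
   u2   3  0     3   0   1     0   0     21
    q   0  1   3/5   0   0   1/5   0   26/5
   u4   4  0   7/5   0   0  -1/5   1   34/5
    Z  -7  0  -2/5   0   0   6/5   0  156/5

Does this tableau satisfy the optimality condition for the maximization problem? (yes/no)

no

The Z-row has a negative entry -7 in column p, so it is not optimal.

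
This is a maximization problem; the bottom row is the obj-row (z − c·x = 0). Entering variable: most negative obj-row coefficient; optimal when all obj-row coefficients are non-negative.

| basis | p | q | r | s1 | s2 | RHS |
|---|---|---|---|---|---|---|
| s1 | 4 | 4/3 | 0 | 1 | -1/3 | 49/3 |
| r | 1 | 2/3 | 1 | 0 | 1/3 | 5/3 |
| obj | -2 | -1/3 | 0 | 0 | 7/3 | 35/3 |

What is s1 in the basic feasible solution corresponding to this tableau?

s1 is basic (row 1); its value is the RHS of that row, 49/3.

49/3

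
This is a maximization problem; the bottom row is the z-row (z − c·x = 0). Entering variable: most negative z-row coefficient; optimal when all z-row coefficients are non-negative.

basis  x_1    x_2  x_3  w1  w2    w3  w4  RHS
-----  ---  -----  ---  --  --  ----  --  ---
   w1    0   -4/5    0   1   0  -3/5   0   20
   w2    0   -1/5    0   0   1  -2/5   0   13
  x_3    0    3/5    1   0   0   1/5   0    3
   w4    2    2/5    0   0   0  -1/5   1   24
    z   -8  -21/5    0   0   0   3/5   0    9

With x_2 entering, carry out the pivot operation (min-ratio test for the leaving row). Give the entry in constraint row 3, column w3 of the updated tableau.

1/3

Ratio test on column x_2 — row 1: entry -4/5 ≤ 0; row 2: entry -1/5 ≤ 0; row 3: 3/(3/5) = 5; row 4: 24/(2/5) = 60. Minimum is 5 at row 3 (x_3 leaves); pivot element 3/5.
Divide row 3 by 3/5; eliminate column x_2 from the other rows.
In the new row 3, the w3 entry is the old entry divided by the pivot: (1/5)/(3/5) = 1/3.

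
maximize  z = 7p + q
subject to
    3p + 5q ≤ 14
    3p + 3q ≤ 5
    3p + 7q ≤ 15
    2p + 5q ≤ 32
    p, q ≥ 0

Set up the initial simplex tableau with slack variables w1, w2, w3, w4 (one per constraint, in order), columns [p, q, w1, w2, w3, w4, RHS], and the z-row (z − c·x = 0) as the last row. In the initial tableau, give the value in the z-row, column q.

The z-row carries the negated objective coefficients: the q entry is -1.

-1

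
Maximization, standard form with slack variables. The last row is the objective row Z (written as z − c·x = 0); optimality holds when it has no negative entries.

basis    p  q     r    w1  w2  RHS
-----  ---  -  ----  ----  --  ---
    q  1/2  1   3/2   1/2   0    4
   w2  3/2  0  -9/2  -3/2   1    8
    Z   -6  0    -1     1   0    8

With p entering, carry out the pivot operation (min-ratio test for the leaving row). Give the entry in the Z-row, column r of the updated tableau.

Ratio test on column p — row 1: 4/(1/2) = 8; row 2: 8/(3/2) = 16/3. Minimum is 16/3 at row 2 (w2 leaves); pivot element 3/2.
Divide row 2 by 3/2; eliminate column p from the other rows.
Z-row update in column r: -1 − (-6)·(-3) = -19.

-19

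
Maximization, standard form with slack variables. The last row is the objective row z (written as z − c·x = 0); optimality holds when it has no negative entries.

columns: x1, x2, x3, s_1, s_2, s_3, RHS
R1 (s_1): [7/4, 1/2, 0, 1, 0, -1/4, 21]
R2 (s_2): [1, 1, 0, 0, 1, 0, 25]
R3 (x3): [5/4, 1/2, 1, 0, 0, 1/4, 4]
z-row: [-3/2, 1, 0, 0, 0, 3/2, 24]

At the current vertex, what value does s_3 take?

0

s_3 is not in the basis, so in the current basic feasible solution s_3 = 0.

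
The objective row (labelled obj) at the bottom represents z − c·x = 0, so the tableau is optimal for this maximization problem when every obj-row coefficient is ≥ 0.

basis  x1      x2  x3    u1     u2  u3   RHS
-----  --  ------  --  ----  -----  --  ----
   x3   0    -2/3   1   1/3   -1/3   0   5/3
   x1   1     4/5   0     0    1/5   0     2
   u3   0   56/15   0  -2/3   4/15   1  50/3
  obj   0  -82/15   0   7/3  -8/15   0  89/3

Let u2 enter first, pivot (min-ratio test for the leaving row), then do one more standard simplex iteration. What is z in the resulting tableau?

130/3

Ratio test on column u2 — row 1: entry -1/3 ≤ 0; row 2: 2/(1/5) = 10; row 3: (50/3)/(4/15) = 125/2. Minimum is 10 at row 2 (x1 leaves); pivot element 1/5.
Pivot on row 2; the obj-row RHS becomes 89/3 − (-8/15)·10 = 35.
Next entering variable (most negative obj-row entry -10/3): x2.
Ratio test on column x2 — row 1: 5/(2/3) = 15/2; row 2: 10/4 = 5/2; row 3: 14/(8/3) = 21/4. Minimum is 5/2 at row 2 (u2 leaves); pivot element 4.
After the second pivot the obj-row RHS is 35 − (-10/3)·(5/2) = 130/3.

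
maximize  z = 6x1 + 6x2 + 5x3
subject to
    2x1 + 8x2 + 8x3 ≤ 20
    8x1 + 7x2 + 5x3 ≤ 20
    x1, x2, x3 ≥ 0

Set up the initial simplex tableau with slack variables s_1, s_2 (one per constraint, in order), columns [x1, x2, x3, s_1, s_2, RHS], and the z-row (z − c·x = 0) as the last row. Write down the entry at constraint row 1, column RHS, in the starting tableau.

The RHS of constraint 1 is b_1 = 20.

20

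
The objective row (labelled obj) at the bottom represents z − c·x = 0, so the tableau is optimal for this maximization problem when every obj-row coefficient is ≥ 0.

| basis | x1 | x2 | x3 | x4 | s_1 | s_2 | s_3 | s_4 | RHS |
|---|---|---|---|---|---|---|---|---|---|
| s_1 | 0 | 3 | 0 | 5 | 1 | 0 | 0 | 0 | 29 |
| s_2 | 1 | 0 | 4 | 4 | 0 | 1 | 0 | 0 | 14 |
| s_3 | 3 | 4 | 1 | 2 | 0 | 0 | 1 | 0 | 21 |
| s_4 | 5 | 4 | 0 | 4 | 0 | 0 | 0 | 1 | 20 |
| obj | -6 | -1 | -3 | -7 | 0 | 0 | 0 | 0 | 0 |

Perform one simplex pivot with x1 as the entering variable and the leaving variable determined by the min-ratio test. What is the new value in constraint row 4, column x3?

0

Ratio test on column x1 — row 1: entry 0 ≤ 0; row 2: 14/1 = 14; row 3: 21/3 = 7; row 4: 20/5 = 4. Minimum is 4 at row 4 (s_4 leaves); pivot element 5.
Divide row 4 by 5; eliminate column x1 from the other rows.
In the new row 4, the x3 entry is the old entry divided by the pivot: 0/5 = 0.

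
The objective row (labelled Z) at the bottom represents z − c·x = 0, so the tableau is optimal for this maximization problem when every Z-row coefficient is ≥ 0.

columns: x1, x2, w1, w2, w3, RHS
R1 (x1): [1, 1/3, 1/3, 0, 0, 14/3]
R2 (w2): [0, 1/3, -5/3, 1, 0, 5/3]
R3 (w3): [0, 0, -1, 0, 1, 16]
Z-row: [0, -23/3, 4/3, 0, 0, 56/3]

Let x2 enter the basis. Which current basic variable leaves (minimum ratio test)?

Column x2 entries and ratios — x1: (14/3)/(1/3) = 14; w2: (5/3)/(1/3) = 5; w3: 0 ≤ 0, skip.
Smallest ratio is 5 in the row of w2, so w2 leaves.

w2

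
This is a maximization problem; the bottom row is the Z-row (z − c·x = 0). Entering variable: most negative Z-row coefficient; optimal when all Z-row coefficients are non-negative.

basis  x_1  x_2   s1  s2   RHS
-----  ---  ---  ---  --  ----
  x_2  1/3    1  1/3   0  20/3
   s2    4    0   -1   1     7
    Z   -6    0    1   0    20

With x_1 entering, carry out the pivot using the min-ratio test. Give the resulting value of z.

Ratio test on column x_1 — row 1: (20/3)/(1/3) = 20; row 2: 7/4 = 7/4. Minimum is 7/4 at row 2 (s2 leaves); pivot element 4.
Pivot on row 2; the Z-row RHS becomes 20 − (-6)·(7/4) = 61/2.

61/2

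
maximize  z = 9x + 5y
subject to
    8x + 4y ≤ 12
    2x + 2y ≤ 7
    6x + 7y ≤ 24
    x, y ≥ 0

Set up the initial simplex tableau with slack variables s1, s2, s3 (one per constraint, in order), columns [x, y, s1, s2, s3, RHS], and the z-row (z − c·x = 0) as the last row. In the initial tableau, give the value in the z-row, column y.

-5

The z-row carries the negated objective coefficients: the y entry is -5.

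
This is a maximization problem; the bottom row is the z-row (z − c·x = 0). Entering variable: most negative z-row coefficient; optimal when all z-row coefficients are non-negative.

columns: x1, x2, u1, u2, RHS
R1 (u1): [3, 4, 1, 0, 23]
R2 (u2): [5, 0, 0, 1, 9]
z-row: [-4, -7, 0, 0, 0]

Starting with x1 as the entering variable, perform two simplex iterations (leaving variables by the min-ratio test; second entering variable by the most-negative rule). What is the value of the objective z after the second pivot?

Ratio test on column x1 — row 1: 23/3 = 23/3; row 2: 9/5 = 9/5. Minimum is 9/5 at row 2 (u2 leaves); pivot element 5.
Pivot on row 2; the z-row RHS becomes 0 − (-4)·(9/5) = 36/5.
Next entering variable (most negative z-row entry -7): x2.
Ratio test on column x2 — row 1: (88/5)/4 = 22/5; row 2: entry 0 ≤ 0. Minimum is 22/5 at row 1 (u1 leaves); pivot element 4.
After the second pivot the z-row RHS is 36/5 − (-7)·(22/5) = 38.

38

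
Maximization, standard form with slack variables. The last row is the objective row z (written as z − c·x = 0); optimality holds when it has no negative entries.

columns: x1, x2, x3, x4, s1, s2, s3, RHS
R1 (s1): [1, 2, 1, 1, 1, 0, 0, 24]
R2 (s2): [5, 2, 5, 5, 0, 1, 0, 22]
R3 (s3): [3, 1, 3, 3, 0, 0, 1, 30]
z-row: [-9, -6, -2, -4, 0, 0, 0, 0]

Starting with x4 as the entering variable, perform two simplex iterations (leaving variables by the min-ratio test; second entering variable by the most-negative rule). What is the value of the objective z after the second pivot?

Ratio test on column x4 — row 1: 24/1 = 24; row 2: 22/5 = 22/5; row 3: 30/3 = 10. Minimum is 22/5 at row 2 (s2 leaves); pivot element 5.
Pivot on row 2; the z-row RHS becomes 0 − (-4)·(22/5) = 88/5.
Next entering variable (most negative z-row entry -5): x1.
Ratio test on column x1 — row 1: entry 0 ≤ 0; row 2: (22/5)/1 = 22/5; row 3: entry 0 ≤ 0. Minimum is 22/5 at row 2 (x4 leaves); pivot element 1.
After the second pivot the z-row RHS is 88/5 − (-5)·(22/5) = 198/5.

198/5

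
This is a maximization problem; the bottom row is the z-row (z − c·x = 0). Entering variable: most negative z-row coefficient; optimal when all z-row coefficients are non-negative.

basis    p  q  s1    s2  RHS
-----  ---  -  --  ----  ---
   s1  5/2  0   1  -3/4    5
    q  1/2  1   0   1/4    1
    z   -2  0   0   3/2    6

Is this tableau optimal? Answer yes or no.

no

The z-row has a negative entry -2 in column p, so it is not optimal.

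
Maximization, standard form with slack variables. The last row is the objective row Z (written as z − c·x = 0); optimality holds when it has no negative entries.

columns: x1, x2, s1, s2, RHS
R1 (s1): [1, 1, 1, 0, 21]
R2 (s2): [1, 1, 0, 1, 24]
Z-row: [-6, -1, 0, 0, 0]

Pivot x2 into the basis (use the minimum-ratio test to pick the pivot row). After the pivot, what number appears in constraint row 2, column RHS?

3

Ratio test on column x2 — row 1: 21/1 = 21; row 2: 24/1 = 24. Minimum is 21 at row 1 (s1 leaves); pivot element 1.
Divide row 1 by 1; eliminate column x2 from the other rows.
Row 2 update in column RHS: 24 − 1·21 = 3.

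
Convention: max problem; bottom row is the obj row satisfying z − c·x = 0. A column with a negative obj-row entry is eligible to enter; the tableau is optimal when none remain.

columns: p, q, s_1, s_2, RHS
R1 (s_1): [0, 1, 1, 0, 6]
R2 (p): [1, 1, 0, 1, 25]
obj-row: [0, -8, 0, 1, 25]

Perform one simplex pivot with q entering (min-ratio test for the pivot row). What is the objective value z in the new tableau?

73

Ratio test on column q — row 1: 6/1 = 6; row 2: 25/1 = 25. Minimum is 6 at row 1 (s_1 leaves); pivot element 1.
Pivot on row 1; the obj-row RHS becomes 25 − (-8)·6 = 73.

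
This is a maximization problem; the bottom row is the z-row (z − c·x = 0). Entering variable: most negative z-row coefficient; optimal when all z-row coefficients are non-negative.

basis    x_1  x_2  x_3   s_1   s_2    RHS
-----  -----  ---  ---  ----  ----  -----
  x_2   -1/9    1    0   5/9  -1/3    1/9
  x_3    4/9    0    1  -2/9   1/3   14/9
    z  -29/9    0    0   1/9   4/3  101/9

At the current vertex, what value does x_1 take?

x_1 is not in the basis, so in the current basic feasible solution x_1 = 0.

0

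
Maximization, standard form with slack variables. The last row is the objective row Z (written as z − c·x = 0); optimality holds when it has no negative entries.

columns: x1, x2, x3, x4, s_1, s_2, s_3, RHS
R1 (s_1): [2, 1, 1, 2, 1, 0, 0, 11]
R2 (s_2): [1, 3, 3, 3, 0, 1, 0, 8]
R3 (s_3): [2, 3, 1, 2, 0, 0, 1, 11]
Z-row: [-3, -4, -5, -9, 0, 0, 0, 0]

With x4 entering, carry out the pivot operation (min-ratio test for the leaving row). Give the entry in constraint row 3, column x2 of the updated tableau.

Ratio test on column x4 — row 1: 11/2 = 11/2; row 2: 8/3 = 8/3; row 3: 11/2 = 11/2. Minimum is 8/3 at row 2 (s_2 leaves); pivot element 3.
Divide row 2 by 3; eliminate column x4 from the other rows.
Row 3 update in column x2: 3 − 2·1 = 1.

1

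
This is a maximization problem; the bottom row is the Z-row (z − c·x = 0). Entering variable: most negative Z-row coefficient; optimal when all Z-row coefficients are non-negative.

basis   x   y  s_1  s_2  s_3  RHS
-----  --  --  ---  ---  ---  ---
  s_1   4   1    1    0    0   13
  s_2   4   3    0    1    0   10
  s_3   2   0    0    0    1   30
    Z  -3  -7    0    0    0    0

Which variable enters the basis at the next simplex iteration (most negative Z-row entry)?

Negative Z-row entries: x: -3, y: -7.
The most negative is -7 in column y, so y enters.

y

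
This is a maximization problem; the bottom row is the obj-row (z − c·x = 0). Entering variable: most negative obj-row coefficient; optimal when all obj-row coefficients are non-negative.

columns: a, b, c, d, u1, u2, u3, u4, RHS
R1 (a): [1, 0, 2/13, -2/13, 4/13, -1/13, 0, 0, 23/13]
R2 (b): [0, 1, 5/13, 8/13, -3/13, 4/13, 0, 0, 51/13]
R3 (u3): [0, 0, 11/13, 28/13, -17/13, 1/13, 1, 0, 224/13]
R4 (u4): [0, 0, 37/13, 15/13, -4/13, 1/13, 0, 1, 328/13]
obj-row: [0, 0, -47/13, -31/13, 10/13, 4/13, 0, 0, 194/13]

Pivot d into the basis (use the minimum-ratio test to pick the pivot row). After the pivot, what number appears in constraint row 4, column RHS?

Ratio test on column d — row 1: entry -2/13 ≤ 0; row 2: (51/13)/(8/13) = 51/8; row 3: (224/13)/(28/13) = 8; row 4: (328/13)/(15/13) = 328/15. Minimum is 51/8 at row 2 (b leaves); pivot element 8/13.
Divide row 2 by 8/13; eliminate column d from the other rows.
Row 4 update in column RHS: 328/13 − (15/13)·(51/8) = 143/8.

143/8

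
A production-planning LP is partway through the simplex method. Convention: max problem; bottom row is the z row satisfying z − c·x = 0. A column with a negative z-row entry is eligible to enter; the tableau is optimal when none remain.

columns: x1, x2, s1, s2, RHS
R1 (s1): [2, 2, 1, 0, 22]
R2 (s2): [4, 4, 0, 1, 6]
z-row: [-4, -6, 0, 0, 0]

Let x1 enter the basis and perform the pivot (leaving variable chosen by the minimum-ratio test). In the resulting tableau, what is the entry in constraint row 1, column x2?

0

Ratio test on column x1 — row 1: 22/2 = 11; row 2: 6/4 = 3/2. Minimum is 3/2 at row 2 (s2 leaves); pivot element 4.
Divide row 2 by 4; eliminate column x1 from the other rows.
Row 1 update in column x2: 2 − 2·1 = 0.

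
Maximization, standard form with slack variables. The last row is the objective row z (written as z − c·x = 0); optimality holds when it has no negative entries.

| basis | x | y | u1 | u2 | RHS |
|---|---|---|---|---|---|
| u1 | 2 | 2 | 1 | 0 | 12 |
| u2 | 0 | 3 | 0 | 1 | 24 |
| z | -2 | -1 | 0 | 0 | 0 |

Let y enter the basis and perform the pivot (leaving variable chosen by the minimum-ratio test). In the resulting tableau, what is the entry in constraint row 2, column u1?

Ratio test on column y — row 1: 12/2 = 6; row 2: 24/3 = 8. Minimum is 6 at row 1 (u1 leaves); pivot element 2.
Divide row 1 by 2; eliminate column y from the other rows.
Row 2 update in column u1: 0 − 3·(1/2) = -3/2.

-3/2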